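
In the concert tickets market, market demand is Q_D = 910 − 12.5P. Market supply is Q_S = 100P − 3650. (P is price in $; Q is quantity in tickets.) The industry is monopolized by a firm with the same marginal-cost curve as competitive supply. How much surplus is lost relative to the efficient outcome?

$1621.15

In inverse form: demand P = 72.8 − 0.08Q, supply P = 36.5 + 0.01Q.
Competitive equilibrium: 72.8 − 0.08Q = 36.5 + 0.01Q → Q* = 403.33333, P* = 40.53333.
Marginal revenue: MR = 72.8 − 0.16Q. Set MR = MC: 72.8 − 0.16Q = 36.5 + 0.01Q → Q_m = 213.52941.
Price P_m = 72.8 − 0.08·213.52941 = 55.71765; MC(Q_m) = 36.5 + 0.01·213.52941 = 38.63529.
Competitive Q* = 403.33333, so ΔQ = 189.80392; wedge = 55.71765 − 38.63529 = 17.08236.
Welfare loss = ½ × 189.80392 × 17.08236 = $1621.15.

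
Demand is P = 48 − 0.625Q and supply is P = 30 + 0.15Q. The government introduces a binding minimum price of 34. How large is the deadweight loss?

Competitive equilibrium: 48 − 0.625Q = 30 + 0.15Q → Q* = 23.2258, P* = 33.4839.
At the floor P = 34, quantity demanded = (48 − 34)/0.625 = 22.4.
Sellers' marginal cost at Q' = 22.4: 30 + 0.15·22.4 = 33.36.
ΔQ = 23.2258 − 22.4 = 0.8258; wedge = 34 − 33.36 = 0.64.
The triangle = ½ × 0.8258 × 0.64 = 0.26.

0.26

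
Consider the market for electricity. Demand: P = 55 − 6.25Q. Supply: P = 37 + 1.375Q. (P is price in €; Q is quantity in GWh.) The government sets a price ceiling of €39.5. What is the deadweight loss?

€1.12

Competitive equilibrium: 55 − 6.25Q = 37 + 1.375Q → Q* = 2.3607, P* = 40.2459.
At the ceiling P = 39.5, quantity supplied = (39.5 − 37)/1.375 = 1.8182.
Willingness to pay at Q' = 1.8182: 55 − 6.25·1.8182 = 43.6363.
ΔQ = 2.3607 − 1.8182 = 0.5425; wedge = 43.6363 − 39.5 = 4.1363.
DWL = ½ × 0.5425 × 4.1363 = €1.12.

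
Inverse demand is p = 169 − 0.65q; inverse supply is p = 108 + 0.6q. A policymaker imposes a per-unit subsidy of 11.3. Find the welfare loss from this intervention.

51.076

Competitive equilibrium: 169 − 0.65q = 108 + 0.6q → q* = 48.8, p* = 137.28.
The subsidy lowers effective supply by 11.3: p = 96.7 + 0.6q.
New quantity: 169 − 0.65q = 96.7 + 0.6q → q' = 57.84.
Overproduction Δq = 57.84 − 48.8 = 9.04; wedge = subsidy = 11.3.
DWL = ½ × 9.04 × 11.3 = 51.076.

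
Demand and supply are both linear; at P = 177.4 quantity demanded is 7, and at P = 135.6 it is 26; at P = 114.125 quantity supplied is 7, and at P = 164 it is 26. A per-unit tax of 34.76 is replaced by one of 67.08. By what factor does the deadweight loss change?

3.724

Demand slope = (135.6 − 177.4)/(26 − 7) = −2.2, so P = 192.8 − 2.2Q.
Supply slope = (164 − 114.125)/(26 − 7) = 2.625, so P = 95.75 + 2.625Q.
Competitive equilibrium: 192.8 − 2.2Q = 95.75 + 2.625Q → Q* = 20.114, P* = 148.5492.
For a per-unit tax t: ΔQ = t/4.825, so DWL = ½·t·(t/4.825) = t²/9.65.
At t = 34.76: DWL = 125.208. At t = 67.08: DWL = 466.293.
Ratio = (67.08/34.76)² = 3.724.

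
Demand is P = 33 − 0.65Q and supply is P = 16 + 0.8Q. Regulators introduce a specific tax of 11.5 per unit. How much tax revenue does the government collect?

Competitive equilibrium: 33 − 0.65Q = 16 + 0.8Q → Q* = 11.7241, P* = 25.3793.
With the tax, the buyer price exceeds the seller price by 11.5: (33 − 0.65Q) − (16 + 0.8Q) = 11.5 → Q' = 3.7931.
Tax revenue = 11.5 × 3.7931 = 43.62.

43.62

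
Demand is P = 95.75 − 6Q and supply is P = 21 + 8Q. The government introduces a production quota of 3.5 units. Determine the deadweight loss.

Competitive equilibrium: 95.75 − 6Q = 21 + 8Q → Q* = 5.3393, P* = 63.7143.
At Q = 3.5: demand price = 95.75 − 6·3.5 = 74.75; supply price = 21 + 8·3.5 = 49.
ΔQ = 5.3393 − 3.5 = 1.8393; wedge = 74.75 − 49 = 25.75.
DWL = ½ × 1.8393 × 25.75 = 23.68.

23.68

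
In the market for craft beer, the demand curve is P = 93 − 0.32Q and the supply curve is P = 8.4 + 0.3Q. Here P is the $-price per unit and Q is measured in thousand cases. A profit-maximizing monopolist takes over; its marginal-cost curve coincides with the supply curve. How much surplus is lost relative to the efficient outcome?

Competitive equilibrium: 93 − 0.32Q = 8.4 + 0.3Q → Q* = 136.4516, P* = 49.3355.
Marginal revenue: MR = 93 − 0.64Q. Set MR = MC: 93 − 0.64Q = 8.4 + 0.3Q → Q_m = 90.
Price P_m = 93 − 0.32·90 = 64.2; MC(Q_m) = 8.4 + 0.3·90 = 35.4.
Competitive Q* = 136.4516, so ΔQ = 46.4516; wedge = 64.2 − 35.4 = 28.8.
DWL = ½ × 46.4516 × 28.8 = $668.90 thousand.

$668.90 thousand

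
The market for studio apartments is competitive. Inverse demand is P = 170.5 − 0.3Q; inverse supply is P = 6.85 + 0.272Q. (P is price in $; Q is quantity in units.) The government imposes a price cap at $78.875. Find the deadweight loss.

$129.80

Competitive equilibrium: 170.5 − 0.3Q = 6.85 + 0.272Q → Q* = 286.1014, P* = 84.6696.
At the ceiling P = 78.875, quantity supplied = (78.875 − 6.85)/0.272 = 264.7978.
Willingness to pay at Q' = 264.7978: 170.5 − 0.3·264.7978 = 91.0607.
ΔQ = 286.1014 − 264.7978 = 21.3036; wedge = 91.0607 − 78.875 = 12.1857.
Deadweight loss = ½ × 21.3036 × 12.1857 = $129.80.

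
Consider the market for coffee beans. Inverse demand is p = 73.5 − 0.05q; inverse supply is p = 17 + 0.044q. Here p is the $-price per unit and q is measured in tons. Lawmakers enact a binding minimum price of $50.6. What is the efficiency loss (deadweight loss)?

Competitive equilibrium: 73.5 − 0.05q = 17 + 0.044q → q* = 601.0638, p* = 43.4468.
At the floor p = 50.6, quantity demanded = (73.5 − 50.6)/0.05 = 458.
Sellers' marginal cost at q' = 458: 17 + 0.044·458 = 37.152.
Δq = 601.0638 − 458 = 143.0638; wedge = 50.6 − 37.152 = 13.448.
Deadweight loss = ½ × 143.0638 × 13.448 = $961.96.

$961.96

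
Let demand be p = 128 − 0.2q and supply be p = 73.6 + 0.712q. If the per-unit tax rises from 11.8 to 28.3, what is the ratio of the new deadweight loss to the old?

5.752

Competitive equilibrium: 128 − 0.2q = 73.6 + 0.712q → q* = 59.6491, p* = 116.0702.
For a per-unit tax t: Δq = t/0.912, so DWL = ½·t·(t/0.912) = t²/1.824.
At t = 11.8: DWL = 76.338. At t = 28.3: DWL = 439.084.
Ratio = (28.3/11.8)² = 5.752.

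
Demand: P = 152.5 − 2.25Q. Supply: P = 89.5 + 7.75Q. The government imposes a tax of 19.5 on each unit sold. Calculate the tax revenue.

84.825

Competitive equilibrium: 152.5 − 2.25Q = 89.5 + 7.75Q → Q* = 6.3, P* = 138.325.
With the tax, the buyer price exceeds the seller price by 19.5: (152.5 − 2.25Q) − (89.5 + 7.75Q) = 19.5 → Q' = 4.35.
Tax revenue = 19.5 × 4.35 = 84.825.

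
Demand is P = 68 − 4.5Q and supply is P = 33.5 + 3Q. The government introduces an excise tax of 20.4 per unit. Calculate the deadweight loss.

27.744

Competitive equilibrium: 68 − 4.5Q = 33.5 + 3Q → Q* = 4.6, P* = 47.3.
With the tax, the buyer price exceeds the seller price by 20.4: (68 − 4.5Q) − (33.5 + 3Q) = 20.4 → Q' = 1.88.
ΔQ = 4.6 − 1.88 = 2.72; the wedge equals the tax, 20.4.
Welfare loss = ½ × 2.72 × 20.4 = 27.744.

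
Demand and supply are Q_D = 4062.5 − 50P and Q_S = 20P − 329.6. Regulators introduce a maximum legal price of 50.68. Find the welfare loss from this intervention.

2037.66

In inverse form: demand P = 81.25 − 0.02Q, supply P = 16.48 + 0.05Q.
Competitive equilibrium: 81.25 − 0.02Q = 16.48 + 0.05Q → Q* = 925.2857, P* = 62.7443.
At the ceiling P = 50.68, quantity supplied = (50.68 − 16.48)/0.05 = 684.
Willingness to pay at Q' = 684: 81.25 − 0.02·684 = 67.57.
ΔQ = 925.2857 − 684 = 241.2857; wedge = 67.57 − 50.68 = 16.89.
The triangle = ½ × 241.2857 × 16.89 = 2037.66.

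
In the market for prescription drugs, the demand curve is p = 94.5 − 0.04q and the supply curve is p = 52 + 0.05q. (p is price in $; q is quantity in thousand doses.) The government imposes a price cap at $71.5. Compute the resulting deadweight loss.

$304.22 thousand

Competitive equilibrium: 94.5 − 0.04q = 52 + 0.05q → q* = 472.2222, p* = 75.6111.
At the ceiling p = 71.5, quantity supplied = (71.5 − 52)/0.05 = 390.
Willingness to pay at q' = 390: 94.5 − 0.04·390 = 78.9.
Δq = 472.2222 − 390 = 82.2222; wedge = 78.9 − 71.5 = 7.4.
DWL = ½ × 82.2222 × 7.4 = $304.22 thousand.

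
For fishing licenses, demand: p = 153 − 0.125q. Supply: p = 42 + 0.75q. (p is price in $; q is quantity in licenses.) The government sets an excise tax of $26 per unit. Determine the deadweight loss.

$386.29

Competitive equilibrium: 153 − 0.125q = 42 + 0.75q → q* = 126.85714, p* = 137.14286.
With the tax, the buyer price exceeds the seller price by 26: (153 − 0.125q) − (42 + 0.75q) = 26 → q' = 97.14286.
Δq = 126.85714 − 97.14286 = 29.71428; the wedge equals the tax, 26.
DWL = ½ × 29.71428 × 26 = $386.29.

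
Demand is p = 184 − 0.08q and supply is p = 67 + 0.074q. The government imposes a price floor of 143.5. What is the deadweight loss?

Competitive equilibrium: 184 − 0.08q = 67 + 0.074q → q* = 759.7403, p* = 123.2208.
At the floor p = 143.5, quantity demanded = (184 − 143.5)/0.08 = 506.25.
Sellers' marginal cost at q' = 506.25: 67 + 0.074·506.25 = 104.4625.
Δq = 759.7403 − 506.25 = 253.4903; wedge = 143.5 − 104.4625 = 39.0375.
Deadweight loss = ½ × 253.4903 × 39.0375 = 4947.81.

4947.81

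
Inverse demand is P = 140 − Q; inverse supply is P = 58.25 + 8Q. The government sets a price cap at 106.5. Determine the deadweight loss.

Competitive equilibrium: 140 − Q = 58.25 + 8Q → Q* = 9.0833, P* = 130.9167.
At the ceiling P = 106.5, quantity supplied = (106.5 − 58.25)/8 = 6.0313.
Willingness to pay at Q' = 6.0313: 140 − 1·6.0313 = 133.9687.
ΔQ = 9.0833 − 6.0313 = 3.052; wedge = 133.9687 − 106.5 = 27.4687.
Deadweight loss = ½ × 3.052 × 27.4687 = 41.92.

41.92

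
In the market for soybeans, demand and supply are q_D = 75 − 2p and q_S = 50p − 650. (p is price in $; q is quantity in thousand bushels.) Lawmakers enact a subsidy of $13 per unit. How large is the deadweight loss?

In inverse form: demand p = 37.5 − 0.5q, supply p = 13 + 0.02q.
Competitive equilibrium: 37.5 − 0.5q = 13 + 0.02q → q* = 47.1154, p* = 13.9423.
The subsidy lowers effective supply by 13: p = 0 + 0.02q.
New quantity: 37.5 − 0.5q = 0 + 0.02q → q' = 72.1154.
Overproduction Δq = 72.1154 − 47.1154 = 25; wedge = subsidy = 13.
Deadweight loss = ½ × 25 × 13 = $162.50 thousand.

$162.50 thousand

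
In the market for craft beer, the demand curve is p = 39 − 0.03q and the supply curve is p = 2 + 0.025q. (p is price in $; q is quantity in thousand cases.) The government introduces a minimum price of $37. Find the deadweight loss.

$10101.01 thousand

Competitive equilibrium: 39 − 0.03q = 2 + 0.025q → q* = 672.72727, p* = 18.81818.
At the floor p = 37, quantity demanded = (39 − 37)/0.03 = 66.66667.
Sellers' marginal cost at q' = 66.66667: 2 + 0.025·66.66667 = 3.66667.
Δq = 672.72727 − 66.66667 = 606.0606; wedge = 37 − 3.66667 = 33.33333.
Deadweight loss = ½ × 606.0606 × 33.33333 = $10101.01 thousand.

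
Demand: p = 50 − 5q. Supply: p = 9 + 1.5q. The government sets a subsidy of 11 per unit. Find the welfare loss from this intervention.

9.31

Competitive equilibrium: 50 − 5q = 9 + 1.5q → q* = 6.3077, p* = 18.4615.
The subsidy lowers effective supply by 11: p = 1.5q − 2.
New quantity: 50 − 5q = 1.5q − 2 → q' = 8.
Overproduction Δq = 8 − 6.3077 = 1.6923; wedge = subsidy = 11.
DWL = ½ × 1.6923 × 11 = 9.31.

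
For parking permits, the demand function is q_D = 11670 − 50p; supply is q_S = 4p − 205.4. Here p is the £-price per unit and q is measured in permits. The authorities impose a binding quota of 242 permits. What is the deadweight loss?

In inverse form: demand p = 233.4 − 0.02q, supply p = 51.35 + 0.25q.
Competitive equilibrium: 233.4 − 0.02q = 51.35 + 0.25q → q* = 674.2593, p* = 219.9148.
At q = 242: demand price = 233.4 − 0.02·242 = 228.56; supply price = 51.35 + 0.25·242 = 111.85.
Δq = 674.2593 − 242 = 432.2593; wedge = 228.56 − 111.85 = 116.71.
DWL = ½ × 432.2593 × 116.71 = £25224.49.

£25224.49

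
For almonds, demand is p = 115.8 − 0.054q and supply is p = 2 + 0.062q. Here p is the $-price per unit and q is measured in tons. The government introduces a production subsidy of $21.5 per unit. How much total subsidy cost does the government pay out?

Competitive equilibrium: 115.8 − 0.054q = 2 + 0.062q → q* = 981.03448, p* = 62.82414.
The subsidy lowers effective supply by 21.5: p = 0.062q − 19.5.
New quantity: 115.8 − 0.054q = 0.062q − 19.5 → q' = 1166.37931.
Total subsidy cost = 21.5 × 1166.37931 = $25077.16.

$25077.16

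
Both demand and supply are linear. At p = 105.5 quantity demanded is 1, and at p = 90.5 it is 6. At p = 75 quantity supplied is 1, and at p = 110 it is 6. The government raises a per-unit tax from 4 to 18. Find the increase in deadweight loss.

15.40

Demand slope = (90.5 − 105.5)/(6 − 1) = −3, so p = 108.5 − 3q.
Supply slope = (110 − 75)/(6 − 1) = 7, so p = 68 + 7q.
Competitive equilibrium: 108.5 − 3q = 68 + 7q → q* = 4.05, p* = 96.35.
For a per-unit tax t: Δq = t/10, so DWL = ½·t·(t/10) = t²/20.
At t = 4: DWL = 0.8. At t = 18: DWL = 16.2.
Increase = 16.2 − 0.8 = 15.40.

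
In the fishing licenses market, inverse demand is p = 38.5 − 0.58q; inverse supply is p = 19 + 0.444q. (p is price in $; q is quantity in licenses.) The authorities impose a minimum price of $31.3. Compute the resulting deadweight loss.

Competitive equilibrium: 38.5 − 0.58q = 19 + 0.444q → q* = 19.043, p* = 27.4551.
At the floor p = 31.3, quantity demanded = (38.5 − 31.3)/0.58 = 12.4138.
Sellers' marginal cost at q' = 12.4138: 19 + 0.444·12.4138 = 24.5117.
Δq = 19.043 − 12.4138 = 6.6292; wedge = 31.3 − 24.5117 = 6.7883.
The triangle = ½ × 6.6292 × 6.7883 = $22.50.

$22.50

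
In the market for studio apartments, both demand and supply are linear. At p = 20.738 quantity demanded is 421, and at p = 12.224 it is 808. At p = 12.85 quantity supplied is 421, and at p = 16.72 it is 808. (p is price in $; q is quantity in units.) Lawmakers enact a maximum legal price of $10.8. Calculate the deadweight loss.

$3261.636

Demand slope = (12.224 − 20.738)/(808 − 421) = −0.022, so p = 30 − 0.022q.
Supply slope = (16.72 − 12.85)/(808 − 421) = 0.01, so p = 8.64 + 0.01q.
Competitive equilibrium: 30 − 0.022q = 8.64 + 0.01q → q* = 667.5, p* = 15.315.
At the ceiling p = 10.8, quantity supplied = (10.8 − 8.64)/0.01 = 216.
Willingness to pay at q' = 216: 30 − 0.022·216 = 25.248.
Δq = 667.5 − 216 = 451.5; wedge = 25.248 − 10.8 = 14.448.
DWL = ½ × 451.5 × 14.448 = $3261.636.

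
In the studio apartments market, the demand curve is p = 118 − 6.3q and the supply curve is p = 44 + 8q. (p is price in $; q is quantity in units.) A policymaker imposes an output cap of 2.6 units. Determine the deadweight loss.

Competitive equilibrium: 118 − 6.3q = 44 + 8q → q* = 5.1748, p* = 85.3986.
At q = 2.6: demand price = 118 − 6.3·2.6 = 101.62; supply price = 44 + 8·2.6 = 64.8.
Δq = 5.1748 − 2.6 = 2.5748; wedge = 101.62 − 64.8 = 36.82.
DWL = ½ × 2.5748 × 36.82 = $47.40.

$47.40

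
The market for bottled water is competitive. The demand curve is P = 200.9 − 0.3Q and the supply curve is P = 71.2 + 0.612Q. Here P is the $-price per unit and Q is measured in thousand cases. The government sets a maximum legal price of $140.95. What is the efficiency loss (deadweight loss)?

Competitive equilibrium: 200.9 − 0.3Q = 71.2 + 0.612Q → Q* = 142.2149, P* = 158.2355.
At the ceiling P = 140.95, quantity supplied = (140.95 − 71.2)/0.612 = 113.9706.
Willingness to pay at Q' = 113.9706: 200.9 − 0.3·113.9706 = 166.7088.
ΔQ = 142.2149 − 113.9706 = 28.2443; wedge = 166.7088 − 140.95 = 25.7588.
DWL = ½ × 28.2443 × 25.7588 = $363.77 thousand.

$363.77 thousand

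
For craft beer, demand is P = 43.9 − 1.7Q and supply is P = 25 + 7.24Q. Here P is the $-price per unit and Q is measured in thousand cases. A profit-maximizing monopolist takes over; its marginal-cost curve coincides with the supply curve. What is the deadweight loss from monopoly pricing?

$0.51 thousand

Competitive equilibrium: 43.9 − 1.7Q = 25 + 7.24Q → Q* = 2.1141, P* = 40.306.
Marginal revenue: MR = 43.9 − 3.4Q. Set MR = MC: 43.9 − 3.4Q = 25 + 7.24Q → Q_m = 1.7763.
Price P_m = 43.9 − 1.7·1.7763 = 40.8803; MC(Q_m) = 25 + 7.24·1.7763 = 37.8604.
Competitive Q* = 2.1141, so ΔQ = 0.3378; wedge = 40.8803 − 37.8604 = 3.0199.
Deadweight loss = ½ × 0.3378 × 3.0199 = $0.51 thousand.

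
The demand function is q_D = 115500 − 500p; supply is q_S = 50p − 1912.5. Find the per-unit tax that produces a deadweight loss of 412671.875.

In inverse form: demand p = 231 − 0.002q, supply p = 38.25 + 0.02q.
Competitive equilibrium: 231 − 0.002q = 38.25 + 0.02q → q* = 8761.3636, p* = 213.4773.
A tax t gives Δq = t/0.022 and wedge t, so DWL = t²/0.044.
t²/0.044 = 412671.875 → t² = 18157.5625 → t = 134.75.

134.75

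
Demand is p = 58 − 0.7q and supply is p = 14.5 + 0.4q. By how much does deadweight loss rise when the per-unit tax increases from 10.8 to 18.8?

107.64

Competitive equilibrium: 58 − 0.7q = 14.5 + 0.4q → q* = 39.5455, p* = 30.3182.
For a per-unit tax t: Δq = t/1.1, so DWL = ½·t·(t/1.1) = t²/2.2.
At t = 10.8: DWL = 53.018. At t = 18.8: DWL = 160.655.
Increase = 160.655 − 53.018 = 107.64.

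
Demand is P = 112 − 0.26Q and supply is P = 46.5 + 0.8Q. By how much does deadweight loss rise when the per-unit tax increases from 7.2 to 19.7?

158.61

Competitive equilibrium: 112 − 0.26Q = 46.5 + 0.8Q → Q* = 61.7925, P* = 95.934.
For a per-unit tax t: ΔQ = t/1.06, so DWL = ½·t·(t/1.06) = t²/2.12.
At t = 7.2: DWL = 24.453. At t = 19.7: DWL = 183.061.
Increase = 183.061 − 24.453 = 158.61.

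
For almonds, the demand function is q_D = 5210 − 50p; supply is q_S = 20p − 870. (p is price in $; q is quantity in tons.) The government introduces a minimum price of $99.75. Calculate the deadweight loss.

$14544.75

In inverse form: demand p = 104.2 − 0.02q, supply p = 43.5 + 0.05q.
Competitive equilibrium: 104.2 − 0.02q = 43.5 + 0.05q → q* = 867.14286, p* = 86.85714.
At the floor p = 99.75, quantity demanded = (104.2 − 99.75)/0.02 = 222.5.
Sellers' marginal cost at q' = 222.5: 43.5 + 0.05·222.5 = 54.625.
Δq = 867.14286 − 222.5 = 644.64286; wedge = 99.75 − 54.625 = 45.125.
Welfare loss = ½ × 644.64286 × 45.125 = $14544.75.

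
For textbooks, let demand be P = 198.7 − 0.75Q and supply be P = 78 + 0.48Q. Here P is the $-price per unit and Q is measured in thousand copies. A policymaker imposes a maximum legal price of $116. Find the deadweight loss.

Competitive equilibrium: 198.7 − 0.75Q = 78 + 0.48Q → Q* = 98.1301, P* = 125.1024.
At the ceiling P = 116, quantity supplied = (116 − 78)/0.48 = 79.1667.
Willingness to pay at Q' = 79.1667: 198.7 − 0.75·79.1667 = 139.325.
ΔQ = 98.1301 − 79.1667 = 18.9634; wedge = 139.325 − 116 = 23.325.
Deadweight loss = ½ × 18.9634 × 23.325 = $221.16 thousand.

$221.16 thousand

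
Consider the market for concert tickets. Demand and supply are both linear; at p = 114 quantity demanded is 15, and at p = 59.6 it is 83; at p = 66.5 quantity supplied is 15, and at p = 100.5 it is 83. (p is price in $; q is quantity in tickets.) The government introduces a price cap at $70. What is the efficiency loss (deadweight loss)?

Demand slope = (59.6 − 114)/(83 − 15) = −0.8, so p = 126 − 0.8q.
Supply slope = (100.5 − 66.5)/(83 − 15) = 0.5, so p = 59 + 0.5q.
Competitive equilibrium: 126 − 0.8q = 59 + 0.5q → q* = 51.5385, p* = 84.7692.
At the ceiling p = 70, quantity supplied = (70 − 59)/0.5 = 22.
Willingness to pay at q' = 22: 126 − 0.8·22 = 108.4.
Δq = 51.5385 − 22 = 29.5385; wedge = 108.4 − 70 = 38.4.
Welfare loss = ½ × 29.5385 × 38.4 = $567.14.

$567.14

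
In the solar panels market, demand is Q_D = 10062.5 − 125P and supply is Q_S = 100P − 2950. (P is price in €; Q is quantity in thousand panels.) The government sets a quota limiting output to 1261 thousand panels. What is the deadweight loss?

In inverse form: demand P = 80.5 − 0.008Q, supply P = 29.5 + 0.01Q.
Competitive equilibrium: 80.5 − 0.008Q = 29.5 + 0.01Q → Q* = 2833.3333, P* = 57.8333.
At Q = 1261: demand price = 80.5 − 0.008·1261 = 70.412; supply price = 29.5 + 0.01·1261 = 42.11.
ΔQ = 2833.3333 − 1261 = 1572.3333; wedge = 70.412 − 42.11 = 28.302.
Welfare loss = ½ × 1572.3333 × 28.302 = €22250.089 thousand.

€22250.089 thousand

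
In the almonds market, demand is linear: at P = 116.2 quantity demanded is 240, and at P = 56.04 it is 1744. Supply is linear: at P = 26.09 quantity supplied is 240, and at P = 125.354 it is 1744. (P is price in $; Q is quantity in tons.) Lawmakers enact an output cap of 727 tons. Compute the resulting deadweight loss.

Demand slope = (56.04 − 116.2)/(1744 − 240) = −0.04, so P = 125.8 − 0.04Q.
Supply slope = (125.354 − 26.09)/(1744 − 240) = 0.066, so P = 10.25 + 0.066Q.
Competitive equilibrium: 125.8 − 0.04Q = 10.25 + 0.066Q → Q* = 1090.0943, P* = 82.1962.
At Q = 727: demand price = 125.8 − 0.04·727 = 96.72; supply price = 10.25 + 0.066·727 = 58.232.
ΔQ = 1090.0943 − 727 = 363.0943; wedge = 96.72 − 58.232 = 38.488.
The triangle = ½ × 363.0943 × 38.488 = $6987.39.

$6987.39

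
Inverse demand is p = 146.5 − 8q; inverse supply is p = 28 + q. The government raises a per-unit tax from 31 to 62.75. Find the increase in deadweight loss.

Competitive equilibrium: 146.5 − 8q = 28 + q → q* = 13.1667, p* = 41.1667.
For a per-unit tax t: Δq = t/9, so DWL = ½·t·(t/9) = t²/18.
At t = 31: DWL = 53.389. At t = 62.75: DWL = 218.753.
Increase = 218.753 − 53.389 = 165.36.

165.36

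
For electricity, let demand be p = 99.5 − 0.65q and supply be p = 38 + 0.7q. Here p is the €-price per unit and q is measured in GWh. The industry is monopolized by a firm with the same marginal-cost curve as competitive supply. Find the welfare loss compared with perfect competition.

€147.96

Competitive equilibrium: 99.5 − 0.65q = 38 + 0.7q → q* = 45.5556, p* = 69.8889.
Marginal revenue: MR = 99.5 − 1.3q. Set MR = MC: 99.5 − 1.3q = 38 + 0.7q → q_m = 30.75.
Price p_m = 99.5 − 0.65·30.75 = 79.5125; MC(q_m) = 38 + 0.7·30.75 = 59.525.
Competitive q* = 45.5556, so Δq = 14.8056; wedge = 79.5125 − 59.525 = 19.9875.
The triangle = ½ × 14.8056 × 19.9875 = €147.96.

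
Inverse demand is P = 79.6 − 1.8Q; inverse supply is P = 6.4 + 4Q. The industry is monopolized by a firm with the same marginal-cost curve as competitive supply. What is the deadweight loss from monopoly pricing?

Competitive equilibrium: 79.6 − 1.8Q = 6.4 + 4Q → Q* = 12.6207, P* = 56.8828.
Marginal revenue: MR = 79.6 − 3.6Q. Set MR = MC: 79.6 − 3.6Q = 6.4 + 4Q → Q_m = 9.6316.
Price P_m = 79.6 − 1.8·9.6316 = 62.2631; MC(Q_m) = 6.4 + 4·9.6316 = 44.9264.
Competitive Q* = 12.6207, so ΔQ = 2.9891; wedge = 62.2631 − 44.9264 = 17.3367.
DWL = ½ × 2.9891 × 17.3367 = 25.91.

25.91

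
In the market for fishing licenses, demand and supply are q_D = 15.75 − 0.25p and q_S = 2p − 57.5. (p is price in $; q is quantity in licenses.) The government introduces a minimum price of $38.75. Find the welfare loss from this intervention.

$5.40

In inverse form: demand p = 63 − 4q, supply p = 28.75 + 0.5q.
Competitive equilibrium: 63 − 4q = 28.75 + 0.5q → q* = 7.6111, p* = 32.5556.
At the floor p = 38.75, quantity demanded = (63 − 38.75)/4 = 6.0625.
Sellers' marginal cost at q' = 6.0625: 28.75 + 0.5·6.0625 = 31.7813.
Δq = 7.6111 − 6.0625 = 1.5486; wedge = 38.75 − 31.7813 = 6.9687.
The triangle = ½ × 1.5486 × 6.9687 = $5.40.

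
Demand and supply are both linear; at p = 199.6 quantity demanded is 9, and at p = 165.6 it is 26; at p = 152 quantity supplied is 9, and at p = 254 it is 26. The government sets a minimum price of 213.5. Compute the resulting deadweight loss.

665.64

Demand slope = (165.6 − 199.6)/(26 − 9) = −2, so p = 217.6 − 2q.
Supply slope = (254 − 152)/(26 − 9) = 6, so p = 98 + 6q.
Competitive equilibrium: 217.6 − 2q = 98 + 6q → q* = 14.95, p* = 187.7.
At the floor p = 213.5, quantity demanded = (217.6 − 213.5)/2 = 2.05.
Sellers' marginal cost at q' = 2.05: 98 + 6·2.05 = 110.3.
Δq = 14.95 − 2.05 = 12.9; wedge = 213.5 − 110.3 = 103.2.
Deadweight loss = ½ × 12.9 × 103.2 = 665.64.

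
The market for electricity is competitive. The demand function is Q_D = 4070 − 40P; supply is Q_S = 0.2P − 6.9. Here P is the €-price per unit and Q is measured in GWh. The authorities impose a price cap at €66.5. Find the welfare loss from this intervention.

In inverse form: demand P = 101.75 − 0.025Q, supply P = 34.5 + 5Q.
Competitive equilibrium: 101.75 − 0.025Q = 34.5 + 5Q → Q* = 13.3831, P* = 101.4154.
At the ceiling P = 66.5, quantity supplied = (66.5 − 34.5)/5 = 6.4.
Willingness to pay at Q' = 6.4: 101.75 − 0.025·6.4 = 101.59.
ΔQ = 13.3831 − 6.4 = 6.9831; wedge = 101.59 − 66.5 = 35.09.
Deadweight loss = ½ × 6.9831 × 35.09 = €122.52.

€122.52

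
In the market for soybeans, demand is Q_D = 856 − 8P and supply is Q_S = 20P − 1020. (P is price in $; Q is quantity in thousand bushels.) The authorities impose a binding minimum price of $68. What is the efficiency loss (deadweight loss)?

$5.60 thousand

In inverse form: demand P = 107 − 0.125Q, supply P = 51 + 0.05Q.
Competitive equilibrium: 107 − 0.125Q = 51 + 0.05Q → Q* = 320, P* = 67.
At the floor P = 68, quantity demanded = (107 − 68)/0.125 = 312.
Sellers' marginal cost at Q' = 312: 51 + 0.05·312 = 66.6.
ΔQ = 320 − 312 = 8; wedge = 68 − 66.6 = 1.4.
DWL = ½ × 8 × 1.4 = $5.60 thousand.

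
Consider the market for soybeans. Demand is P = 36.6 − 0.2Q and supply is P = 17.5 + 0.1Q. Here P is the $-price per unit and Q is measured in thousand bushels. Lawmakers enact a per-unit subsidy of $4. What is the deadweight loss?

Competitive equilibrium: 36.6 − 0.2Q = 17.5 + 0.1Q → Q* = 63.6667, P* = 23.8667.
The subsidy lowers effective supply by 4: P = 13.5 + 0.1Q.
New quantity: 36.6 − 0.2Q = 13.5 + 0.1Q → Q' = 77.
Overproduction ΔQ = 77 − 63.6667 = 13.3333; wedge = subsidy = 4.
DWL = ½ × 13.3333 × 4 = $26.67 thousand.

$26.67 thousand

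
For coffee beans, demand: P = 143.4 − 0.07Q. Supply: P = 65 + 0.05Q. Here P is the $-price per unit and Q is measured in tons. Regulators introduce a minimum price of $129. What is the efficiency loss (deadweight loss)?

$12021.77

Competitive equilibrium: 143.4 − 0.07Q = 65 + 0.05Q → Q* = 653.3333, P* = 97.6667.
At the floor P = 129, quantity demanded = (143.4 − 129)/0.07 = 205.7143.
Sellers' marginal cost at Q' = 205.7143: 65 + 0.05·205.7143 = 75.2857.
ΔQ = 653.3333 − 205.7143 = 447.619; wedge = 129 − 75.2857 = 53.7143.
The triangle = ½ × 447.619 × 53.7143 = $12021.77.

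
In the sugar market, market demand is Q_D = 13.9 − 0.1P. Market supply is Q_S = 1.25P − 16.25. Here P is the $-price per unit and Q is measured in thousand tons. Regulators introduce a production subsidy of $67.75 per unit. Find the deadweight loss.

In inverse form: demand P = 139 − 10Q, supply P = 13 + 0.8Q.
Competitive equilibrium: 139 − 10Q = 13 + 0.8Q → Q* = 11.6667, P* = 22.3333.
The subsidy lowers effective supply by 67.75: P = 0.8Q − 54.75.
New quantity: 139 − 10Q = 0.8Q − 54.75 → Q' = 17.9398.
Overproduction ΔQ = 17.9398 − 11.6667 = 6.2731; wedge = subsidy = 67.75.
Welfare loss = ½ × 6.2731 × 67.75 = $212.50 thousand.

$212.50 thousand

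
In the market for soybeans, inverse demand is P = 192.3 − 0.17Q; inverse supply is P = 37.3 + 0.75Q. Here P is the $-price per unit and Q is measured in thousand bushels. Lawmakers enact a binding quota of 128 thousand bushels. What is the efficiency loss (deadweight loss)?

$753.71 thousand

Competitive equilibrium: 192.3 − 0.17Q = 37.3 + 0.75Q → Q* = 168.4783, P* = 163.6587.
At Q = 128: demand price = 192.3 − 0.17·128 = 170.54; supply price = 37.3 + 0.75·128 = 133.3.
ΔQ = 168.4783 − 128 = 40.4783; wedge = 170.54 − 133.3 = 37.24.
Welfare loss = ½ × 40.4783 × 37.24 = $753.71 thousand.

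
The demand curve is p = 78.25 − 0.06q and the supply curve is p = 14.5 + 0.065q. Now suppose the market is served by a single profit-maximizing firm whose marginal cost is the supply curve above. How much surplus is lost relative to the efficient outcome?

Competitive equilibrium: 78.25 − 0.06q = 14.5 + 0.065q → q* = 510, p* = 47.65.
Marginal revenue: MR = 78.25 − 0.12q. Set MR = MC: 78.25 − 0.12q = 14.5 + 0.065q → q_m = 344.59459.
Price p_m = 78.25 − 0.06·344.59459 = 57.57432; MC(q_m) = 14.5 + 0.065·344.59459 = 36.89865.
Competitive q* = 510, so Δq = 165.40541; wedge = 57.57432 − 36.89865 = 20.67567.
Welfare loss = ½ × 165.40541 × 20.67567 = 1709.93.

1709.93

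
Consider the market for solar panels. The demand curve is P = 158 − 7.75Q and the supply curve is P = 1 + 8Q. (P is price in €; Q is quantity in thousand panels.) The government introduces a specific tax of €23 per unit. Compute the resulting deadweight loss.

Competitive equilibrium: 158 − 7.75Q = 1 + 8Q → Q* = 9.9683, P* = 80.746.
With the tax, the buyer price exceeds the seller price by 23: (158 − 7.75Q) − (1 + 8Q) = 23 → Q' = 8.5079.
ΔQ = 9.9683 − 8.5079 = 1.4604; the wedge equals the tax, 23.
DWL = ½ × 1.4604 × 23 = €16.79 thousand.

€16.79 thousand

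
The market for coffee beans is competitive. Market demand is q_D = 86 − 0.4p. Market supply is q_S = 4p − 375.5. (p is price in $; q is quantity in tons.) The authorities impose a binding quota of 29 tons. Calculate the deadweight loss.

$311.25

In inverse form: demand p = 215 − 2.5q, supply p = 93.875 + 0.25q.
Competitive equilibrium: 215 − 2.5q = 93.875 + 0.25q → q* = 44.0455, p* = 104.8864.
At q = 29: demand price = 215 − 2.5·29 = 142.5; supply price = 93.875 + 0.25·29 = 101.125.
Δq = 44.0455 − 29 = 15.0455; wedge = 142.5 − 101.125 = 41.375.
Welfare loss = ½ × 15.0455 × 41.375 = $311.25.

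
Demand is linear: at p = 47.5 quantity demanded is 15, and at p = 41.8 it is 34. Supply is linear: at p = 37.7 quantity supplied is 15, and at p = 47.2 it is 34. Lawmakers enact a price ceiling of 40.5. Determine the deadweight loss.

17.689

Demand slope = (41.8 − 47.5)/(34 − 15) = −0.3, so p = 52 − 0.3q.
Supply slope = (47.2 − 37.7)/(34 − 15) = 0.5, so p = 30.2 + 0.5q.
Competitive equilibrium: 52 − 0.3q = 30.2 + 0.5q → q* = 27.25, p* = 43.825.
At the ceiling p = 40.5, quantity supplied = (40.5 − 30.2)/0.5 = 20.6.
Willingness to pay at q' = 20.6: 52 − 0.3·20.6 = 45.82.
Δq = 27.25 − 20.6 = 6.65; wedge = 45.82 − 40.5 = 5.32.
Deadweight loss = ½ × 6.65 × 5.32 = 17.689.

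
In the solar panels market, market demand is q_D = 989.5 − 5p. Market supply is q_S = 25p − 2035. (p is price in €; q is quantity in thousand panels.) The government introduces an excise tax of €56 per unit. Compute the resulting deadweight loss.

€6533.33 thousand

In inverse form: demand p = 197.9 − 0.2q, supply p = 81.4 + 0.04q.
Competitive equilibrium: 197.9 − 0.2q = 81.4 + 0.04q → q* = 485.41667, p* = 100.81667.
With the tax, the buyer price exceeds the seller price by 56: (197.9 − 0.2q) − (81.4 + 0.04q) = 56 → q' = 252.08333.
Δq = 485.41667 − 252.08333 = 233.33334; the wedge equals the tax, 56.
Welfare loss = ½ × 233.33334 × 56 = €6533.33 thousand.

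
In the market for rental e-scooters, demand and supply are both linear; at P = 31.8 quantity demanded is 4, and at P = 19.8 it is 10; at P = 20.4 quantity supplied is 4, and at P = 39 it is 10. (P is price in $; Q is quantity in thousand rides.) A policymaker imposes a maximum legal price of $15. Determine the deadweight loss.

Demand slope = (19.8 − 31.8)/(10 − 4) = −2, so P = 39.8 − 2Q.
Supply slope = (39 − 20.4)/(10 − 4) = 3.1, so P = 8 + 3.1Q.
Competitive equilibrium: 39.8 − 2Q = 8 + 3.1Q → Q* = 6.2353, P* = 27.3294.
At the ceiling P = 15, quantity supplied = (15 − 8)/3.1 = 2.2581.
Willingness to pay at Q' = 2.2581: 39.8 − 2·2.2581 = 35.2838.
ΔQ = 6.2353 − 2.2581 = 3.9772; wedge = 35.2838 − 15 = 20.2838.
The triangle = ½ × 3.9772 × 20.2838 = $40.34 thousand.

$40.34 thousand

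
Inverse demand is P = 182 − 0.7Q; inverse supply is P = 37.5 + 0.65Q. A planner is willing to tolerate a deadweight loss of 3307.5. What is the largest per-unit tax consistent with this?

94.5

Competitive equilibrium: 182 − 0.7Q = 37.5 + 0.65Q → Q* = 107.037, P* = 107.0741.
A tax t gives ΔQ = t/1.35 and wedge t, so DWL = t²/2.7.
t²/2.7 = 3307.5 → t² = 8930.25 → t = 94.5.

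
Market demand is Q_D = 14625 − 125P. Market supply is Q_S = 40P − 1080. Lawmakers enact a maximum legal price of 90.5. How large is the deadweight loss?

578.67

In inverse form: demand P = 117 − 0.008Q, supply P = 27 + 0.025Q.
Competitive equilibrium: 117 − 0.008Q = 27 + 0.025Q → Q* = 2727.2727, P* = 95.1818.
At the ceiling P = 90.5, quantity supplied = (90.5 − 27)/0.025 = 2540.
Willingness to pay at Q' = 2540: 117 − 0.008·2540 = 96.68.
ΔQ = 2727.2727 − 2540 = 187.2727; wedge = 96.68 − 90.5 = 6.18.
Welfare loss = ½ × 187.2727 × 6.18 = 578.67.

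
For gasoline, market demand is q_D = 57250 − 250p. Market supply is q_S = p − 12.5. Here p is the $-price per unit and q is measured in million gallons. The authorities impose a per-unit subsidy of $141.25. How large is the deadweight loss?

In inverse form: demand p = 229 − 0.004q, supply p = 12.5 + q.
Competitive equilibrium: 229 − 0.004q = 12.5 + q → q* = 215.63745, p* = 228.13745.
The subsidy lowers effective supply by 141.25: p = q − 128.75.
New quantity: 229 − 0.004q = q − 128.75 → q' = 356.3247.
Overproduction Δq = 356.3247 − 215.63745 = 140.68725; wedge = subsidy = 141.25.
Welfare loss = ½ × 140.68725 × 141.25 = $9936.04 million.

$9936.04 million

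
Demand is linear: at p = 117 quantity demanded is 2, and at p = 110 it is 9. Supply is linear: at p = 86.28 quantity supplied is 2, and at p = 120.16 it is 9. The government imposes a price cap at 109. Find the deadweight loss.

Demand slope = (110 − 117)/(9 − 2) = −1, so p = 119 − q.
Supply slope = (120.16 − 86.28)/(9 − 2) = 4.84, so p = 76.6 + 4.84q.
Competitive equilibrium: 119 − q = 76.6 + 4.84q → q* = 7.2603, p* = 111.7397.
At the ceiling p = 109, quantity supplied = (109 − 76.6)/4.84 = 6.6942.
Willingness to pay at q' = 6.6942: 119 − 1·6.6942 = 112.3058.
Δq = 7.2603 − 6.6942 = 0.5661; wedge = 112.3058 − 109 = 3.3058.
Welfare loss = ½ × 0.5661 × 3.3058 = 0.94.

0.94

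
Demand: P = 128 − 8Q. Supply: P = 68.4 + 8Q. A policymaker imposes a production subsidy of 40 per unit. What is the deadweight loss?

50

Competitive equilibrium: 128 − 8Q = 68.4 + 8Q → Q* = 3.725, P* = 98.2.
The subsidy lowers effective supply by 40: P = 28.4 + 8Q.
New quantity: 128 − 8Q = 28.4 + 8Q → Q' = 6.225.
Overproduction ΔQ = 6.225 − 3.725 = 2.5; wedge = subsidy = 40.
Welfare loss = ½ × 2.5 × 40 = 50.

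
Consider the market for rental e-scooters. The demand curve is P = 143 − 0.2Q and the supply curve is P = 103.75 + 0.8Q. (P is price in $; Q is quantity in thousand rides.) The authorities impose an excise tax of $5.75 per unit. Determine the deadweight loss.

$16.53 thousand

Competitive equilibrium: 143 − 0.2Q = 103.75 + 0.8Q → Q* = 39.25, P* = 135.15.
With the tax, the buyer price exceeds the seller price by 5.75: (143 − 0.2Q) − (103.75 + 0.8Q) = 5.75 → Q' = 33.5.
ΔQ = 39.25 − 33.5 = 5.75; the wedge equals the tax, 5.75.
Welfare loss = ½ × 5.75 × 5.75 = $16.53 thousand.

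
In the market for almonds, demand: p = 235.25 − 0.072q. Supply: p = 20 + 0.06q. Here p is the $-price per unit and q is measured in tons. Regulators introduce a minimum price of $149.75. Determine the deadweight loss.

Competitive equilibrium: 235.25 − 0.072q = 20 + 0.06q → q* = 1630.6818, p* = 117.8409.
At the floor p = 149.75, quantity demanded = (235.25 − 149.75)/0.072 = 1187.5.
Sellers' marginal cost at q' = 1187.5: 20 + 0.06·1187.5 = 91.25.
Δq = 1630.6818 − 1187.5 = 443.1818; wedge = 149.75 − 91.25 = 58.5.
Welfare loss = ½ × 443.1818 × 58.5 = $12963.07.

$12963.07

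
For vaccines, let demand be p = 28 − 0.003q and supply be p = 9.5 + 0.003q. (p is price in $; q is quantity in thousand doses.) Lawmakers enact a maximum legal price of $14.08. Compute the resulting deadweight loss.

Competitive equilibrium: 28 − 0.003q = 9.5 + 0.003q → q* = 3083.3333, p* = 18.75.
At the ceiling p = 14.08, quantity supplied = (14.08 − 9.5)/0.003 = 1526.6667.
Willingness to pay at q' = 1526.6667: 28 − 0.003·1526.6667 = 23.42.
Δq = 3083.3333 − 1526.6667 = 1556.6666; wedge = 23.42 − 14.08 = 9.34.
DWL = ½ × 1556.6666 × 9.34 = $7269.63 thousand.

$7269.63 thousand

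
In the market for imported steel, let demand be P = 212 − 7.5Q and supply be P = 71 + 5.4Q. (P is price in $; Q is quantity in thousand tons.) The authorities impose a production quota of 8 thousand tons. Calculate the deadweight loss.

Competitive equilibrium: 212 − 7.5Q = 71 + 5.4Q → Q* = 10.9302, P* = 130.0233.
At Q = 8: demand price = 212 − 7.5·8 = 152; supply price = 71 + 5.4·8 = 114.2.
ΔQ = 10.9302 − 8 = 2.9302; wedge = 152 − 114.2 = 37.8.
The triangle = ½ × 2.9302 × 37.8 = $55.38 thousand.

$55.38 thousand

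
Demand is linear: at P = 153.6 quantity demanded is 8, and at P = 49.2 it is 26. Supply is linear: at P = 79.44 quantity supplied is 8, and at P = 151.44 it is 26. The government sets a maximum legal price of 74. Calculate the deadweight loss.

Demand slope = (49.2 − 153.6)/(26 − 8) = −5.8, so P = 200 − 5.8Q.
Supply slope = (151.44 − 79.44)/(26 − 8) = 4, so P = 47.44 + 4Q.
Competitive equilibrium: 200 − 5.8Q = 47.44 + 4Q → Q* = 15.5673, P* = 109.7094.
At the ceiling P = 74, quantity supplied = (74 − 47.44)/4 = 6.64.
Willingness to pay at Q' = 6.64: 200 − 5.8·6.64 = 161.488.
ΔQ = 15.5673 − 6.64 = 8.9273; wedge = 161.488 − 74 = 87.488.
Deadweight loss = ½ × 8.9273 × 87.488 = 390.52.

390.52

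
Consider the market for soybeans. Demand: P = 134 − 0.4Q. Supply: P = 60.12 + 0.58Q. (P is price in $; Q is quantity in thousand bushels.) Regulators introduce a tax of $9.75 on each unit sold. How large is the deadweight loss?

$48.50 thousand

Competitive equilibrium: 134 − 0.4Q = 60.12 + 0.58Q → Q* = 75.3878, P* = 103.8449.
With the tax, the buyer price exceeds the seller price by 9.75: (134 − 0.4Q) − (60.12 + 0.58Q) = 9.75 → Q' = 65.4388.
ΔQ = 75.3878 − 65.4388 = 9.949; the wedge equals the tax, 9.75.
DWL = ½ × 9.949 × 9.75 = $48.50 thousand.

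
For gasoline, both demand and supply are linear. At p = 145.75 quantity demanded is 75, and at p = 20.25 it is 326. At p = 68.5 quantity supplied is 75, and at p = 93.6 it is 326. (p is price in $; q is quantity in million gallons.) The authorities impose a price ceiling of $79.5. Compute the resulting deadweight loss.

Demand slope = (20.25 − 145.75)/(326 − 75) = −0.5, so p = 183.25 − 0.5q.
Supply slope = (93.6 − 68.5)/(326 − 75) = 0.1, so p = 61 + 0.1q.
Competitive equilibrium: 183.25 − 0.5q = 61 + 0.1q → q* = 203.75, p* = 81.375.
At the ceiling p = 79.5, quantity supplied = (79.5 − 61)/0.1 = 185.
Willingness to pay at q' = 185: 183.25 − 0.5·185 = 90.75.
Δq = 203.75 − 185 = 18.75; wedge = 90.75 − 79.5 = 11.25.
Deadweight loss = ½ × 18.75 × 11.25 = $105.47 million.

$105.47 million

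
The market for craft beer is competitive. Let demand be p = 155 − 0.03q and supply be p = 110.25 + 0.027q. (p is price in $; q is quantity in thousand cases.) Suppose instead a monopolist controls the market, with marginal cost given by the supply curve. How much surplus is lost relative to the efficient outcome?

$2088.74 thousand

Competitive equilibrium: 155 − 0.03q = 110.25 + 0.027q → q* = 785.08772, p* = 131.44737.
Marginal revenue: MR = 155 − 0.06q. Set MR = MC: 155 − 0.06q = 110.25 + 0.027q → q_m = 514.36782.
Price p_m = 155 − 0.03·514.36782 = 139.56897; MC(q_m) = 110.25 + 0.027·514.36782 = 124.13793.
Competitive q* = 785.08772, so Δq = 270.7199; wedge = 139.56897 − 124.13793 = 15.43104.
The triangle = ½ × 270.7199 × 15.43104 = $2088.74 thousand.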